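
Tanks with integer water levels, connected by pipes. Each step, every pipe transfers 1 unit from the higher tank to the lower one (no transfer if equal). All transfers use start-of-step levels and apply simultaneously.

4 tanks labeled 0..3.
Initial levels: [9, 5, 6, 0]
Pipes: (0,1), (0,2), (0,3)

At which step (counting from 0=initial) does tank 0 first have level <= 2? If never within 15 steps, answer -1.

Step 1: flows [0->1,0->2,0->3] -> levels [6 6 7 1]
Step 2: flows [0=1,2->0,0->3] -> levels [6 6 6 2]
Step 3: flows [0=1,0=2,0->3] -> levels [5 6 6 3]
Step 4: flows [1->0,2->0,0->3] -> levels [6 5 5 4]
Step 5: flows [0->1,0->2,0->3] -> levels [3 6 6 5]
Step 6: flows [1->0,2->0,3->0] -> levels [6 5 5 4]
  -> period-2 cycle (repeats step 4); tank 0 never drops to <=2
Tank 0 never reaches <=2 within 15 steps

Answer: -1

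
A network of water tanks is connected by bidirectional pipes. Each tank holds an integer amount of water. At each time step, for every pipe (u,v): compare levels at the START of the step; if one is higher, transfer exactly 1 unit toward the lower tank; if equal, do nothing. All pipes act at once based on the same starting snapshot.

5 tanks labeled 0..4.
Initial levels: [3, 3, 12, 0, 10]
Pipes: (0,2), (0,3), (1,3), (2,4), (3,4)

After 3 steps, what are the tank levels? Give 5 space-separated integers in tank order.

Answer: 4 3 8 5 8

Derivation:
Step 1: flows [2->0,0->3,1->3,2->4,4->3] -> levels [3 2 10 3 10]
Step 2: flows [2->0,0=3,3->1,2=4,4->3] -> levels [4 3 9 3 9]
Step 3: flows [2->0,0->3,1=3,2=4,4->3] -> levels [4 3 8 5 8]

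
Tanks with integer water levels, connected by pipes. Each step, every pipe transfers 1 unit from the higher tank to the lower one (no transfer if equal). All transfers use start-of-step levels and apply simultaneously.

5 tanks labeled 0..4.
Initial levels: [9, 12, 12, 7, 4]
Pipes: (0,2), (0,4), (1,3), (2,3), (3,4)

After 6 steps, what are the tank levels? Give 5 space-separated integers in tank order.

Step 1: flows [2->0,0->4,1->3,2->3,3->4] -> levels [9 11 10 8 6]
Step 2: flows [2->0,0->4,1->3,2->3,3->4] -> levels [9 10 8 9 8]
Step 3: flows [0->2,0->4,1->3,3->2,3->4] -> levels [7 9 10 8 10]
Step 4: flows [2->0,4->0,1->3,2->3,4->3] -> levels [9 8 8 11 8]
Step 5: flows [0->2,0->4,3->1,3->2,3->4] -> levels [7 9 10 8 10]
  -> period-2 cycle: step 5 state = step 3 state
  -> state at step 6: (6-3) mod 2 = 1, same as step 4 -> [9 8 8 11 8]

Answer: 9 8 8 11 8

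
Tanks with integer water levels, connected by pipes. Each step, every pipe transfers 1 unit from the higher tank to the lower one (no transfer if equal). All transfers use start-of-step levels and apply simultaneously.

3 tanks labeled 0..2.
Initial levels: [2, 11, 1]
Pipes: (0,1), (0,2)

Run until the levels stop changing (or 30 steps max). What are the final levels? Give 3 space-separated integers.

Answer: 6 4 4

Derivation:
Step 1: flows [1->0,0->2] -> levels [2 10 2]
Step 2: flows [1->0,0=2] -> levels [3 9 2]
Step 3: flows [1->0,0->2] -> levels [3 8 3]
Step 4: flows [1->0,0=2] -> levels [4 7 3]
Step 5: flows [1->0,0->2] -> levels [4 6 4]
Step 6: flows [1->0,0=2] -> levels [5 5 4]
Step 7: flows [0=1,0->2] -> levels [4 5 5]
Step 8: flows [1->0,2->0] -> levels [6 4 4]
Step 9: flows [0->1,0->2] -> levels [4 5 5]
  -> period-2 cycle: step 9 state = step 7 state; never stabilizes
  -> state at step 30: (30-7) mod 2 = 1, same as step 8 -> [6 4 4]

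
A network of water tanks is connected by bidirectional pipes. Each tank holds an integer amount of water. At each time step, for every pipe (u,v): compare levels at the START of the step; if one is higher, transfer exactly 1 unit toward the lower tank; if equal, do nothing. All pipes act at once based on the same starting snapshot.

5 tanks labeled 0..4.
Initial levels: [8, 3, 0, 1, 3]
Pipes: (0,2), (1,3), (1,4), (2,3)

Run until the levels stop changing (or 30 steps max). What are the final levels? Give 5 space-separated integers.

Step 1: flows [0->2,1->3,1=4,3->2] -> levels [7 2 2 1 3]
Step 2: flows [0->2,1->3,4->1,2->3] -> levels [6 2 2 3 2]
Step 3: flows [0->2,3->1,1=4,3->2] -> levels [5 3 4 1 2]
Step 4: flows [0->2,1->3,1->4,2->3] -> levels [4 1 4 3 3]
Step 5: flows [0=2,3->1,4->1,2->3] -> levels [4 3 3 3 2]
Step 6: flows [0->2,1=3,1->4,2=3] -> levels [3 2 4 3 3]
Step 7: flows [2->0,3->1,4->1,2->3] -> levels [4 4 2 3 2]
Step 8: flows [0->2,1->3,1->4,3->2] -> levels [3 2 4 3 3]
  -> period-2 cycle: step 8 state = step 6 state; never stabilizes
  -> state at step 30: (30-6) mod 2 = 0, same as step 6 -> [3 2 4 3 3]

Answer: 3 2 4 3 3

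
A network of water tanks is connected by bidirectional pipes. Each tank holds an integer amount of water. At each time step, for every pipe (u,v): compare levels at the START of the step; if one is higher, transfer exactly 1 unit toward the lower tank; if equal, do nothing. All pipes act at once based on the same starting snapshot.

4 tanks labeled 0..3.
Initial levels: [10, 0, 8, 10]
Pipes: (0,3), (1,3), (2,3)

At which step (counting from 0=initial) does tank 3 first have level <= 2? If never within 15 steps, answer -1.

Step 1: flows [0=3,3->1,3->2] -> levels [10 1 9 8]
Step 2: flows [0->3,3->1,2->3] -> levels [9 2 8 9]
Step 3: flows [0=3,3->1,3->2] -> levels [9 3 9 7]
Step 4: flows [0->3,3->1,2->3] -> levels [8 4 8 8]
Step 5: flows [0=3,3->1,2=3] -> levels [8 5 8 7]
Step 6: flows [0->3,3->1,2->3] -> levels [7 6 7 8]
Step 7: flows [3->0,3->1,3->2] -> levels [8 7 8 5]
Step 8: flows [0->3,1->3,2->3] -> levels [7 6 7 8]
  -> period-2 cycle (repeats step 6); tank 3 never drops to <=2
Tank 3 never reaches <=2 within 15 steps

Answer: -1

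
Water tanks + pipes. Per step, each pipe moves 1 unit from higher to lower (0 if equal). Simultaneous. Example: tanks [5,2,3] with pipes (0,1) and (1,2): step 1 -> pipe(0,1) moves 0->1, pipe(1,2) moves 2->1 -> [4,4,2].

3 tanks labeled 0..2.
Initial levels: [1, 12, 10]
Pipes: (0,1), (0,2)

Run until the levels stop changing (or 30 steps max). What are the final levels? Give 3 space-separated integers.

Answer: 9 7 7

Derivation:
Step 1: flows [1->0,2->0] -> levels [3 11 9]
Step 2: flows [1->0,2->0] -> levels [5 10 8]
Step 3: flows [1->0,2->0] -> levels [7 9 7]
Step 4: flows [1->0,0=2] -> levels [8 8 7]
Step 5: flows [0=1,0->2] -> levels [7 8 8]
Step 6: flows [1->0,2->0] -> levels [9 7 7]
Step 7: flows [0->1,0->2] -> levels [7 8 8]
  -> period-2 cycle: step 7 state = step 5 state; never stabilizes
  -> state at step 30: (30-5) mod 2 = 1, same as step 6 -> [9 7 7]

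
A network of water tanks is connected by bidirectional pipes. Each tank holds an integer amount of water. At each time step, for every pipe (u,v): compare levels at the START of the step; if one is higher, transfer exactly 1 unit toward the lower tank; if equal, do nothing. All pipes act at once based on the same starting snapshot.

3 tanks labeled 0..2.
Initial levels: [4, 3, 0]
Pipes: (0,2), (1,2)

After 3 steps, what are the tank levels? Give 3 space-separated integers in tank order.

Step 1: flows [0->2,1->2] -> levels [3 2 2]
Step 2: flows [0->2,1=2] -> levels [2 2 3]
Step 3: flows [2->0,2->1] -> levels [3 3 1]

Answer: 3 3 1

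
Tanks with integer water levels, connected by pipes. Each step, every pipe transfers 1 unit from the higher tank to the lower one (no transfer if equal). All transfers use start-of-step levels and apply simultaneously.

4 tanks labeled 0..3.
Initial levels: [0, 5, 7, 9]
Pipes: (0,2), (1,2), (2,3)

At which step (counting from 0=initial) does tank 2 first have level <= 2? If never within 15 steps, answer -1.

Step 1: flows [2->0,2->1,3->2] -> levels [1 6 6 8]
Step 2: flows [2->0,1=2,3->2] -> levels [2 6 6 7]
Step 3: flows [2->0,1=2,3->2] -> levels [3 6 6 6]
Step 4: flows [2->0,1=2,2=3] -> levels [4 6 5 6]
Step 5: flows [2->0,1->2,3->2] -> levels [5 5 6 5]
Step 6: flows [2->0,2->1,2->3] -> levels [6 6 3 6]
Step 7: flows [0->2,1->2,3->2] -> levels [5 5 6 5]
  -> period-2 cycle (repeats step 5); tank 2 never drops to <=2
Tank 2 never reaches <=2 within 15 steps

Answer: -1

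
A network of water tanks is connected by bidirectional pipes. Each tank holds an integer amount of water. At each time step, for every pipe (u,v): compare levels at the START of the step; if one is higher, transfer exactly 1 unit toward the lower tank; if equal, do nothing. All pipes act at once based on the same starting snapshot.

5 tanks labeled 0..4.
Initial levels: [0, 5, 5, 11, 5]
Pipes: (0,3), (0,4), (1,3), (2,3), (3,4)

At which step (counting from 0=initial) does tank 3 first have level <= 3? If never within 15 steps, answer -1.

Step 1: flows [3->0,4->0,3->1,3->2,3->4] -> levels [2 6 6 7 5]
Step 2: flows [3->0,4->0,3->1,3->2,3->4] -> levels [4 7 7 3 5]
Tank 3 first reaches <=3 at step 2

Answer: 2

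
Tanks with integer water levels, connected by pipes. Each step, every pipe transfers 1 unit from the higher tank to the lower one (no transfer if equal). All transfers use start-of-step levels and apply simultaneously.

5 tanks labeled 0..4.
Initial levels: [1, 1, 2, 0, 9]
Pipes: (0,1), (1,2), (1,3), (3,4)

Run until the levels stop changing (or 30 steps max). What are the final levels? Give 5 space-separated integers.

Step 1: flows [0=1,2->1,1->3,4->3] -> levels [1 1 1 2 8]
Step 2: flows [0=1,1=2,3->1,4->3] -> levels [1 2 1 2 7]
Step 3: flows [1->0,1->2,1=3,4->3] -> levels [2 0 2 3 6]
Step 4: flows [0->1,2->1,3->1,4->3] -> levels [1 3 1 3 5]
Step 5: flows [1->0,1->2,1=3,4->3] -> levels [2 1 2 4 4]
Step 6: flows [0->1,2->1,3->1,3=4] -> levels [1 4 1 3 4]
Step 7: flows [1->0,1->2,1->3,4->3] -> levels [2 1 2 5 3]
Step 8: flows [0->1,2->1,3->1,3->4] -> levels [1 4 1 3 4]
  -> period-2 cycle: step 8 state = step 6 state; never stabilizes
  -> state at step 30: (30-6) mod 2 = 0, same as step 6 -> [1 4 1 3 4]

Answer: 1 4 1 3 4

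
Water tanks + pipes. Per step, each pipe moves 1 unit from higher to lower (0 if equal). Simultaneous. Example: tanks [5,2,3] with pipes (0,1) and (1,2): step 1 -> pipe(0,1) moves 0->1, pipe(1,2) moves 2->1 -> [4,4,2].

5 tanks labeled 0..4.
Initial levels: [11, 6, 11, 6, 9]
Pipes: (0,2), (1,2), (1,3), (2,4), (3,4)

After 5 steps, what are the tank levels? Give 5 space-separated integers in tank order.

Answer: 9 9 8 8 9

Derivation:
Step 1: flows [0=2,2->1,1=3,2->4,4->3] -> levels [11 7 9 7 9]
Step 2: flows [0->2,2->1,1=3,2=4,4->3] -> levels [10 8 9 8 8]
Step 3: flows [0->2,2->1,1=3,2->4,3=4] -> levels [9 9 8 8 9]
Step 4: flows [0->2,1->2,1->3,4->2,4->3] -> levels [8 7 11 10 7]
Step 5: flows [2->0,2->1,3->1,2->4,3->4] -> levels [9 9 8 8 9]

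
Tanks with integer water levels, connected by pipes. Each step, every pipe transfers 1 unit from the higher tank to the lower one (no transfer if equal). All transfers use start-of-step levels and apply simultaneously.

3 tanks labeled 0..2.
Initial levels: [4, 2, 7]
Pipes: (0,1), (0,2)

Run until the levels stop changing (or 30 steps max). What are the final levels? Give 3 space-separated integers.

Step 1: flows [0->1,2->0] -> levels [4 3 6]
Step 2: flows [0->1,2->0] -> levels [4 4 5]
Step 3: flows [0=1,2->0] -> levels [5 4 4]
Step 4: flows [0->1,0->2] -> levels [3 5 5]
Step 5: flows [1->0,2->0] -> levels [5 4 4]
  -> period-2 cycle: step 5 state = step 3 state; never stabilizes
  -> state at step 30: (30-3) mod 2 = 1, same as step 4 -> [3 5 5]

Answer: 3 5 5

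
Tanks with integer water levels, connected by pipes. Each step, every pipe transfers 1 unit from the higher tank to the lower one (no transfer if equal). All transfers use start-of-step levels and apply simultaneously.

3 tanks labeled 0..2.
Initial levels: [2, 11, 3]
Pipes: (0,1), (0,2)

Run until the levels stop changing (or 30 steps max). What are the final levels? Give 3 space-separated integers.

Answer: 6 5 5

Derivation:
Step 1: flows [1->0,2->0] -> levels [4 10 2]
Step 2: flows [1->0,0->2] -> levels [4 9 3]
Step 3: flows [1->0,0->2] -> levels [4 8 4]
Step 4: flows [1->0,0=2] -> levels [5 7 4]
Step 5: flows [1->0,0->2] -> levels [5 6 5]
Step 6: flows [1->0,0=2] -> levels [6 5 5]
Step 7: flows [0->1,0->2] -> levels [4 6 6]
Step 8: flows [1->0,2->0] -> levels [6 5 5]
  -> period-2 cycle: step 8 state = step 6 state; never stabilizes
  -> state at step 30: (30-6) mod 2 = 0, same as step 6 -> [6 5 5]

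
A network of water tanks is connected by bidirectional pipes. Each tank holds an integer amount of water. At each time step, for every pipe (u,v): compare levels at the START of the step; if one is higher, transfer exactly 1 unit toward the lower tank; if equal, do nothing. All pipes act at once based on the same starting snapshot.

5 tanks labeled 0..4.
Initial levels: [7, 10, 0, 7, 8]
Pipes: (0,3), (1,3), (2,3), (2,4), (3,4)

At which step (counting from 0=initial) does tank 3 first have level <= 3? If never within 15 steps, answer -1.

Answer: -1

Derivation:
Step 1: flows [0=3,1->3,3->2,4->2,4->3] -> levels [7 9 2 8 6]
Step 2: flows [3->0,1->3,3->2,4->2,3->4] -> levels [8 8 4 6 6]
Step 3: flows [0->3,1->3,3->2,4->2,3=4] -> levels [7 7 6 7 5]
Step 4: flows [0=3,1=3,3->2,2->4,3->4] -> levels [7 7 6 5 7]
Step 5: flows [0->3,1->3,2->3,4->2,4->3] -> levels [6 6 6 9 5]
Step 6: flows [3->0,3->1,3->2,2->4,3->4] -> levels [7 7 6 5 7]
  -> period-2 cycle (repeats step 4); tank 3 never drops to <=3
Tank 3 never reaches <=3 within 15 steps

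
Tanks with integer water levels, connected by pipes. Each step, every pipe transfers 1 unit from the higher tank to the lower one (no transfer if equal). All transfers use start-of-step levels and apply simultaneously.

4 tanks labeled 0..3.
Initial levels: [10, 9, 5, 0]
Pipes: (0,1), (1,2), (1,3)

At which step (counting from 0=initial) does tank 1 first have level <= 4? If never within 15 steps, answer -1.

Step 1: flows [0->1,1->2,1->3] -> levels [9 8 6 1]
Step 2: flows [0->1,1->2,1->3] -> levels [8 7 7 2]
Step 3: flows [0->1,1=2,1->3] -> levels [7 7 7 3]
Step 4: flows [0=1,1=2,1->3] -> levels [7 6 7 4]
Step 5: flows [0->1,2->1,1->3] -> levels [6 7 6 5]
Step 6: flows [1->0,1->2,1->3] -> levels [7 4 7 6]
Tank 1 first reaches <=4 at step 6

Answer: 6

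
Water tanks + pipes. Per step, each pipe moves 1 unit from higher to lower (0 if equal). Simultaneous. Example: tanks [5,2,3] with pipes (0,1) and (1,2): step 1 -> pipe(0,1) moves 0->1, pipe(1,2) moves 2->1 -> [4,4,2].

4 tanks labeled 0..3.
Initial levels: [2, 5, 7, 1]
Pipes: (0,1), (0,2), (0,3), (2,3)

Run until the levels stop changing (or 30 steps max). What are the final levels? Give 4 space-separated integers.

Answer: 5 3 3 4

Derivation:
Step 1: flows [1->0,2->0,0->3,2->3] -> levels [3 4 5 3]
Step 2: flows [1->0,2->0,0=3,2->3] -> levels [5 3 3 4]
Step 3: flows [0->1,0->2,0->3,3->2] -> levels [2 4 5 4]
Step 4: flows [1->0,2->0,3->0,2->3] -> levels [5 3 3 4]
  -> period-2 cycle: step 4 state = step 2 state; never stabilizes
  -> state at step 30: (30-2) mod 2 = 0, same as step 2 -> [5 3 3 4]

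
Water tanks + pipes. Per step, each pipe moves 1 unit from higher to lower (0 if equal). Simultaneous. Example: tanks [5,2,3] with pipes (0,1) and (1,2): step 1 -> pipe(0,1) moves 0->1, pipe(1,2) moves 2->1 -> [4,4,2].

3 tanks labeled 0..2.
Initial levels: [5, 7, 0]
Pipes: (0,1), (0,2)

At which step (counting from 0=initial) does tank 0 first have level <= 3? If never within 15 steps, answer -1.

Step 1: flows [1->0,0->2] -> levels [5 6 1]
Step 2: flows [1->0,0->2] -> levels [5 5 2]
Step 3: flows [0=1,0->2] -> levels [4 5 3]
Step 4: flows [1->0,0->2] -> levels [4 4 4]
Step 5: flows [0=1,0=2] -> levels [4 4 4]
  -> stable; tank 0 stays at 4 > 3
Tank 0 never reaches <=3 within 15 steps

Answer: -1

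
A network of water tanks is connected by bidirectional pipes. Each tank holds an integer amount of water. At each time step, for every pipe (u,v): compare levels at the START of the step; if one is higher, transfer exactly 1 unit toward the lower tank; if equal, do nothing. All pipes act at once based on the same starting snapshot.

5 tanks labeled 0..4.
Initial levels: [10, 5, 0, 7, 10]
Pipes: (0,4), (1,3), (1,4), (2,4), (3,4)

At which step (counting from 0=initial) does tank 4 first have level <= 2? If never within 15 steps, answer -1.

Answer: -1

Derivation:
Step 1: flows [0=4,3->1,4->1,4->2,4->3] -> levels [10 7 1 7 7]
Step 2: flows [0->4,1=3,1=4,4->2,3=4] -> levels [9 7 2 7 7]
Step 3: flows [0->4,1=3,1=4,4->2,3=4] -> levels [8 7 3 7 7]
Step 4: flows [0->4,1=3,1=4,4->2,3=4] -> levels [7 7 4 7 7]
Step 5: flows [0=4,1=3,1=4,4->2,3=4] -> levels [7 7 5 7 6]
Step 6: flows [0->4,1=3,1->4,4->2,3->4] -> levels [6 6 6 6 8]
Step 7: flows [4->0,1=3,4->1,4->2,4->3] -> levels [7 7 7 7 4]
Step 8: flows [0->4,1=3,1->4,2->4,3->4] -> levels [6 6 6 6 8]
  -> period-2 cycle (repeats step 6); tank 4 never drops to <=2
Tank 4 never reaches <=2 within 15 steps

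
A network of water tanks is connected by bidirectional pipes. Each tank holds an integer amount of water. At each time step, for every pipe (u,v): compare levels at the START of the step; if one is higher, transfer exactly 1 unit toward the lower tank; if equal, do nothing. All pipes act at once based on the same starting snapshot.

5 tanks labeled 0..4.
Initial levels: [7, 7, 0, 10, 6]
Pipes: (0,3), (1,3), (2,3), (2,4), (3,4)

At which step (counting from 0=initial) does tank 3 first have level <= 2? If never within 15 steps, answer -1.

Step 1: flows [3->0,3->1,3->2,4->2,3->4] -> levels [8 8 2 6 6]
Step 2: flows [0->3,1->3,3->2,4->2,3=4] -> levels [7 7 4 7 5]
Step 3: flows [0=3,1=3,3->2,4->2,3->4] -> levels [7 7 6 5 5]
Step 4: flows [0->3,1->3,2->3,2->4,3=4] -> levels [6 6 4 8 6]
Step 5: flows [3->0,3->1,3->2,4->2,3->4] -> levels [7 7 6 4 6]
Step 6: flows [0->3,1->3,2->3,2=4,4->3] -> levels [6 6 5 8 5]
Step 7: flows [3->0,3->1,3->2,2=4,3->4] -> levels [7 7 6 4 6]
  -> period-2 cycle (repeats step 5); tank 3 never drops to <=2
Tank 3 never reaches <=2 within 15 steps

Answer: -1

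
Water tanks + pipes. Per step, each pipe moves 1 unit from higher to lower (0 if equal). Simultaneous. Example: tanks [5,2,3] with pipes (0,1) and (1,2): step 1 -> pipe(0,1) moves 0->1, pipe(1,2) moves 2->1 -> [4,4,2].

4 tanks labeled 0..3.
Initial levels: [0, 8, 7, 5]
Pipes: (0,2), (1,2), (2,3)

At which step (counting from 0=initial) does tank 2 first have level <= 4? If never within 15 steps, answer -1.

Answer: 5

Derivation:
Step 1: flows [2->0,1->2,2->3] -> levels [1 7 6 6]
Step 2: flows [2->0,1->2,2=3] -> levels [2 6 6 6]
Step 3: flows [2->0,1=2,2=3] -> levels [3 6 5 6]
Step 4: flows [2->0,1->2,3->2] -> levels [4 5 6 5]
Step 5: flows [2->0,2->1,2->3] -> levels [5 6 3 6]
Tank 2 first reaches <=4 at step 5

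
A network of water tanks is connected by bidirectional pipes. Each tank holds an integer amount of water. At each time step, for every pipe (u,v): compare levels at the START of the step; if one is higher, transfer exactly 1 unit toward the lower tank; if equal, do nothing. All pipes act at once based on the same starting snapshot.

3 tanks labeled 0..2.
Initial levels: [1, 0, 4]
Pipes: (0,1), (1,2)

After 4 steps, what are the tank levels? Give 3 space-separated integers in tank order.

Step 1: flows [0->1,2->1] -> levels [0 2 3]
Step 2: flows [1->0,2->1] -> levels [1 2 2]
Step 3: flows [1->0,1=2] -> levels [2 1 2]
Step 4: flows [0->1,2->1] -> levels [1 3 1]

Answer: 1 3 1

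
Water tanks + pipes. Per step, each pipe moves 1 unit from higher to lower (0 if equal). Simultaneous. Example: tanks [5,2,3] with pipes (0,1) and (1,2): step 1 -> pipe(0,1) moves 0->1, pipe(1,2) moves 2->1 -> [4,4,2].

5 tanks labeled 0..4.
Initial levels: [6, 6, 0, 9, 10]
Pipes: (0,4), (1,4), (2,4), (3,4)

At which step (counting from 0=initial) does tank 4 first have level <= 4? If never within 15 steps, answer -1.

Answer: 5

Derivation:
Step 1: flows [4->0,4->1,4->2,4->3] -> levels [7 7 1 10 6]
Step 2: flows [0->4,1->4,4->2,3->4] -> levels [6 6 2 9 8]
Step 3: flows [4->0,4->1,4->2,3->4] -> levels [7 7 3 8 6]
Step 4: flows [0->4,1->4,4->2,3->4] -> levels [6 6 4 7 8]
Step 5: flows [4->0,4->1,4->2,4->3] -> levels [7 7 5 8 4]
Tank 4 first reaches <=4 at step 5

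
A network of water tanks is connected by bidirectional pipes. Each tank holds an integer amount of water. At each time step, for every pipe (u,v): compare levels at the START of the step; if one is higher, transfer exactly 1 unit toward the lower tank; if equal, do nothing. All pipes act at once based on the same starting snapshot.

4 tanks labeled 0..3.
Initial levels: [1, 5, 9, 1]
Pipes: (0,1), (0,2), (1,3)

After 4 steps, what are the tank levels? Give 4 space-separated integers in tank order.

Step 1: flows [1->0,2->0,1->3] -> levels [3 3 8 2]
Step 2: flows [0=1,2->0,1->3] -> levels [4 2 7 3]
Step 3: flows [0->1,2->0,3->1] -> levels [4 4 6 2]
Step 4: flows [0=1,2->0,1->3] -> levels [5 3 5 3]

Answer: 5 3 5 3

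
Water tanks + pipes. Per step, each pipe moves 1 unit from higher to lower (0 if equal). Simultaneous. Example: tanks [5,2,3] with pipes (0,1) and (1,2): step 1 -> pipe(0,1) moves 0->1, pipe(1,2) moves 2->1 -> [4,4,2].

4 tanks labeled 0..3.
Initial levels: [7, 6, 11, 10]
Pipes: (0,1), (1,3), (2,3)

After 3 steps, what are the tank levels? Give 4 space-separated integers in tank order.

Answer: 8 8 9 9

Derivation:
Step 1: flows [0->1,3->1,2->3] -> levels [6 8 10 10]
Step 2: flows [1->0,3->1,2=3] -> levels [7 8 10 9]
Step 3: flows [1->0,3->1,2->3] -> levels [8 8 9 9]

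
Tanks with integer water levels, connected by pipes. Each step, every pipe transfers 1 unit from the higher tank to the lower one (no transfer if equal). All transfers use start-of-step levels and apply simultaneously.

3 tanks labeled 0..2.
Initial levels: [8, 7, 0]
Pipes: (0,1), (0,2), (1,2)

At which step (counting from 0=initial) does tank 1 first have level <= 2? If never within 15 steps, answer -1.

Step 1: flows [0->1,0->2,1->2] -> levels [6 7 2]
Step 2: flows [1->0,0->2,1->2] -> levels [6 5 4]
Step 3: flows [0->1,0->2,1->2] -> levels [4 5 6]
Step 4: flows [1->0,2->0,2->1] -> levels [6 5 4]
  -> period-2 cycle (repeats step 2); tank 1 never drops to <=2
Tank 1 never reaches <=2 within 15 steps

Answer: -1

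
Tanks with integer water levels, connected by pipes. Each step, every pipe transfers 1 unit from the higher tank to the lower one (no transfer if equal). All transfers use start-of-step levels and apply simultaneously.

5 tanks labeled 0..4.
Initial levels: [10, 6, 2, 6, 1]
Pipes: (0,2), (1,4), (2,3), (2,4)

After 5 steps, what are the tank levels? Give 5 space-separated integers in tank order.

Step 1: flows [0->2,1->4,3->2,2->4] -> levels [9 5 3 5 3]
Step 2: flows [0->2,1->4,3->2,2=4] -> levels [8 4 5 4 4]
Step 3: flows [0->2,1=4,2->3,2->4] -> levels [7 4 4 5 5]
Step 4: flows [0->2,4->1,3->2,4->2] -> levels [6 5 7 4 3]
Step 5: flows [2->0,1->4,2->3,2->4] -> levels [7 4 4 5 5]

Answer: 7 4 4 5 5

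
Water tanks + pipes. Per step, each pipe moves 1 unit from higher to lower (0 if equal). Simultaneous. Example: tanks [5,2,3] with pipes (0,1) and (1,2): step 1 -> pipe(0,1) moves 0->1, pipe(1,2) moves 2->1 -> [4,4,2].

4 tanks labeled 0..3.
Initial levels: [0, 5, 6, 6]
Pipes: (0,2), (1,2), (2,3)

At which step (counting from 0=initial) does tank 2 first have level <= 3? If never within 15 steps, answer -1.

Step 1: flows [2->0,2->1,2=3] -> levels [1 6 4 6]
Step 2: flows [2->0,1->2,3->2] -> levels [2 5 5 5]
Step 3: flows [2->0,1=2,2=3] -> levels [3 5 4 5]
Step 4: flows [2->0,1->2,3->2] -> levels [4 4 5 4]
Step 5: flows [2->0,2->1,2->3] -> levels [5 5 2 5]
Tank 2 first reaches <=3 at step 5

Answer: 5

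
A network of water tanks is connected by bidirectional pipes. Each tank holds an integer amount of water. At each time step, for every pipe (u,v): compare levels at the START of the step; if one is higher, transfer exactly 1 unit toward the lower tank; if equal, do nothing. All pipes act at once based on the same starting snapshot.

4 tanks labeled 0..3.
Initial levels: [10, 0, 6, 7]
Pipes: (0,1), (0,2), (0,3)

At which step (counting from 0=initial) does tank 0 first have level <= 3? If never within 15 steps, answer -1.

Answer: -1

Derivation:
Step 1: flows [0->1,0->2,0->3] -> levels [7 1 7 8]
Step 2: flows [0->1,0=2,3->0] -> levels [7 2 7 7]
Step 3: flows [0->1,0=2,0=3] -> levels [6 3 7 7]
Step 4: flows [0->1,2->0,3->0] -> levels [7 4 6 6]
Step 5: flows [0->1,0->2,0->3] -> levels [4 5 7 7]
Step 6: flows [1->0,2->0,3->0] -> levels [7 4 6 6]
  -> period-2 cycle (repeats step 4); tank 0 never drops to <=3
Tank 0 never reaches <=3 within 15 steps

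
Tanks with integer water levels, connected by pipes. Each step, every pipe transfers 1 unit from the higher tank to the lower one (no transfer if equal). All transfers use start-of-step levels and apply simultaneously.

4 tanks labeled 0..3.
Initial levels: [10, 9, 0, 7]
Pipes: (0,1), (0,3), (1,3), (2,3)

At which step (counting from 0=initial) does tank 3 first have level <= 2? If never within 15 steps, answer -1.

Answer: -1

Derivation:
Step 1: flows [0->1,0->3,1->3,3->2] -> levels [8 9 1 8]
Step 2: flows [1->0,0=3,1->3,3->2] -> levels [9 7 2 8]
Step 3: flows [0->1,0->3,3->1,3->2] -> levels [7 9 3 7]
Step 4: flows [1->0,0=3,1->3,3->2] -> levels [8 7 4 7]
Step 5: flows [0->1,0->3,1=3,3->2] -> levels [6 8 5 7]
Step 6: flows [1->0,3->0,1->3,3->2] -> levels [8 6 6 6]
Step 7: flows [0->1,0->3,1=3,2=3] -> levels [6 7 6 7]
Step 8: flows [1->0,3->0,1=3,3->2] -> levels [8 6 7 5]
Step 9: flows [0->1,0->3,1->3,2->3] -> levels [6 6 6 8]
Step 10: flows [0=1,3->0,3->1,3->2] -> levels [7 7 7 5]
Step 11: flows [0=1,0->3,1->3,2->3] -> levels [6 6 6 8]
  -> period-2 cycle (repeats step 9); tank 3 never drops to <=2
Tank 3 never reaches <=2 within 15 steps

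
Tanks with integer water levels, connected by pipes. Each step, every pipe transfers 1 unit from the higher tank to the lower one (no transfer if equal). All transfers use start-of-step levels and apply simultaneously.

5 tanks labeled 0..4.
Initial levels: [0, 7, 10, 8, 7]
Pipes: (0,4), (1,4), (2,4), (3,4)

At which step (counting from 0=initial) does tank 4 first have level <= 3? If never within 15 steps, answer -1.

Answer: -1

Derivation:
Step 1: flows [4->0,1=4,2->4,3->4] -> levels [1 7 9 7 8]
Step 2: flows [4->0,4->1,2->4,4->3] -> levels [2 8 8 8 6]
Step 3: flows [4->0,1->4,2->4,3->4] -> levels [3 7 7 7 8]
Step 4: flows [4->0,4->1,4->2,4->3] -> levels [4 8 8 8 4]
Step 5: flows [0=4,1->4,2->4,3->4] -> levels [4 7 7 7 7]
Step 6: flows [4->0,1=4,2=4,3=4] -> levels [5 7 7 7 6]
Step 7: flows [4->0,1->4,2->4,3->4] -> levels [6 6 6 6 8]
Step 8: flows [4->0,4->1,4->2,4->3] -> levels [7 7 7 7 4]
Step 9: flows [0->4,1->4,2->4,3->4] -> levels [6 6 6 6 8]
  -> period-2 cycle (repeats step 7); tank 4 never drops to <=3
Tank 4 never reaches <=3 within 15 steps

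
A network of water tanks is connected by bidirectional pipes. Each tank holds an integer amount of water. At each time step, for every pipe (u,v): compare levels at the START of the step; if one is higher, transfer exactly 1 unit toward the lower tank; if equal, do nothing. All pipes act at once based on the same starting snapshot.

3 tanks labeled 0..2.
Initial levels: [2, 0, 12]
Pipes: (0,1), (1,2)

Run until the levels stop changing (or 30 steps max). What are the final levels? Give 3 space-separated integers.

Answer: 5 4 5

Derivation:
Step 1: flows [0->1,2->1] -> levels [1 2 11]
Step 2: flows [1->0,2->1] -> levels [2 2 10]
Step 3: flows [0=1,2->1] -> levels [2 3 9]
Step 4: flows [1->0,2->1] -> levels [3 3 8]
Step 5: flows [0=1,2->1] -> levels [3 4 7]
Step 6: flows [1->0,2->1] -> levels [4 4 6]
Step 7: flows [0=1,2->1] -> levels [4 5 5]
Step 8: flows [1->0,1=2] -> levels [5 4 5]
Step 9: flows [0->1,2->1] -> levels [4 6 4]
Step 10: flows [1->0,1->2] -> levels [5 4 5]
  -> period-2 cycle: step 10 state = step 8 state; never stabilizes
  -> state at step 30: (30-8) mod 2 = 0, same as step 8 -> [5 4 5]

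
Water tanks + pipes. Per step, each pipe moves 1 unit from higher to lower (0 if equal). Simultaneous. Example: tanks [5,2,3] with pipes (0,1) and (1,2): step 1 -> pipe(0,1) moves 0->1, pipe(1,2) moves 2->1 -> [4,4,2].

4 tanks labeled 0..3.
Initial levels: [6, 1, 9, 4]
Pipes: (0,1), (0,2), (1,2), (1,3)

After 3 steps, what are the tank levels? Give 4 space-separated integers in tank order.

Step 1: flows [0->1,2->0,2->1,3->1] -> levels [6 4 7 3]
Step 2: flows [0->1,2->0,2->1,1->3] -> levels [6 5 5 4]
Step 3: flows [0->1,0->2,1=2,1->3] -> levels [4 5 6 5]

Answer: 4 5 6 5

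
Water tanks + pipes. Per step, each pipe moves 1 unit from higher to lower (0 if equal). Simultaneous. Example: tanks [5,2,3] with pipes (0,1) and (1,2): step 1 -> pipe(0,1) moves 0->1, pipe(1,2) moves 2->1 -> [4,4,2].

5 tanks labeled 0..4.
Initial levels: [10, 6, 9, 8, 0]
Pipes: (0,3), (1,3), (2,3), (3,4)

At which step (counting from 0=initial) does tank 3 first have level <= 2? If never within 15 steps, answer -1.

Answer: -1

Derivation:
Step 1: flows [0->3,3->1,2->3,3->4] -> levels [9 7 8 8 1]
Step 2: flows [0->3,3->1,2=3,3->4] -> levels [8 8 8 7 2]
Step 3: flows [0->3,1->3,2->3,3->4] -> levels [7 7 7 9 3]
Step 4: flows [3->0,3->1,3->2,3->4] -> levels [8 8 8 5 4]
Step 5: flows [0->3,1->3,2->3,3->4] -> levels [7 7 7 7 5]
Step 6: flows [0=3,1=3,2=3,3->4] -> levels [7 7 7 6 6]
Step 7: flows [0->3,1->3,2->3,3=4] -> levels [6 6 6 9 6]
Step 8: flows [3->0,3->1,3->2,3->4] -> levels [7 7 7 5 7]
Step 9: flows [0->3,1->3,2->3,4->3] -> levels [6 6 6 9 6]
  -> period-2 cycle (repeats step 7); tank 3 never drops to <=2
Tank 3 never reaches <=2 within 15 steps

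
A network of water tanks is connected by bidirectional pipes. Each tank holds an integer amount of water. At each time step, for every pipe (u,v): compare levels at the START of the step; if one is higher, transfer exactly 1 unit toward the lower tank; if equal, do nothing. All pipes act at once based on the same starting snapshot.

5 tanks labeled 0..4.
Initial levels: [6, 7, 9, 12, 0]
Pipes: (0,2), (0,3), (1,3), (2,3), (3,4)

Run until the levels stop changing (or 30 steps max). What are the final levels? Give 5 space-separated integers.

Step 1: flows [2->0,3->0,3->1,3->2,3->4] -> levels [8 8 9 8 1]
Step 2: flows [2->0,0=3,1=3,2->3,3->4] -> levels [9 8 7 8 2]
Step 3: flows [0->2,0->3,1=3,3->2,3->4] -> levels [7 8 9 7 3]
Step 4: flows [2->0,0=3,1->3,2->3,3->4] -> levels [8 7 7 8 4]
Step 5: flows [0->2,0=3,3->1,3->2,3->4] -> levels [7 8 9 5 5]
Step 6: flows [2->0,0->3,1->3,2->3,3=4] -> levels [7 7 7 8 5]
Step 7: flows [0=2,3->0,3->1,3->2,3->4] -> levels [8 8 8 4 6]
Step 8: flows [0=2,0->3,1->3,2->3,4->3] -> levels [7 7 7 8 5]
  -> period-2 cycle: step 8 state = step 6 state; never stabilizes
  -> state at step 30: (30-6) mod 2 = 0, same as step 6 -> [7 7 7 8 5]

Answer: 7 7 7 8 5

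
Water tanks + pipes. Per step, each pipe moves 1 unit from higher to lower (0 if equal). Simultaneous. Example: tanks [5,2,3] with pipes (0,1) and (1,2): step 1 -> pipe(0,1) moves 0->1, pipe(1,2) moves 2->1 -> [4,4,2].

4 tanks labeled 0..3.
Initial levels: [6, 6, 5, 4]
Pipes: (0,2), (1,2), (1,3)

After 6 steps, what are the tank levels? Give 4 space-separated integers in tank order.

Answer: 6 6 5 4

Derivation:
Step 1: flows [0->2,1->2,1->3] -> levels [5 4 7 5]
Step 2: flows [2->0,2->1,3->1] -> levels [6 6 5 4]
  -> period-2 cycle: step 2 state = step 0 state
  -> state at step 6: (6-0) mod 2 = 0, same as step 0 -> [6 6 5 4]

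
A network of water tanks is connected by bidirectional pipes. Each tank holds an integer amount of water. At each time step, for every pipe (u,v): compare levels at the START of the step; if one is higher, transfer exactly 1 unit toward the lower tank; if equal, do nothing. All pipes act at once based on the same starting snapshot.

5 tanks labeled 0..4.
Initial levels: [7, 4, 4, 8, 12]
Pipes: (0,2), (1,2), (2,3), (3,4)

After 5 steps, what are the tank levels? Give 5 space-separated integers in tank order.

Step 1: flows [0->2,1=2,3->2,4->3] -> levels [6 4 6 8 11]
Step 2: flows [0=2,2->1,3->2,4->3] -> levels [6 5 6 8 10]
Step 3: flows [0=2,2->1,3->2,4->3] -> levels [6 6 6 8 9]
Step 4: flows [0=2,1=2,3->2,4->3] -> levels [6 6 7 8 8]
Step 5: flows [2->0,2->1,3->2,3=4] -> levels [7 7 6 7 8]

Answer: 7 7 6 7 8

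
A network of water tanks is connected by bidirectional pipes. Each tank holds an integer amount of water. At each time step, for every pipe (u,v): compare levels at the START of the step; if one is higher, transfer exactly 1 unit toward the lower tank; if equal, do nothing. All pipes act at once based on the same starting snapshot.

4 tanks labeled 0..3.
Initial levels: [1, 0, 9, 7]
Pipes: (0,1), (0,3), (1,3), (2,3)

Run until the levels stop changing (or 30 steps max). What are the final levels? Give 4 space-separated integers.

Answer: 5 4 5 3

Derivation:
Step 1: flows [0->1,3->0,3->1,2->3] -> levels [1 2 8 6]
Step 2: flows [1->0,3->0,3->1,2->3] -> levels [3 2 7 5]
Step 3: flows [0->1,3->0,3->1,2->3] -> levels [3 4 6 4]
Step 4: flows [1->0,3->0,1=3,2->3] -> levels [5 3 5 4]
Step 5: flows [0->1,0->3,3->1,2->3] -> levels [3 5 4 5]
Step 6: flows [1->0,3->0,1=3,3->2] -> levels [5 4 5 3]
Step 7: flows [0->1,0->3,1->3,2->3] -> levels [3 4 4 6]
Step 8: flows [1->0,3->0,3->1,3->2] -> levels [5 4 5 3]
  -> period-2 cycle: step 8 state = step 6 state; never stabilizes
  -> state at step 30: (30-6) mod 2 = 0, same as step 6 -> [5 4 5 3]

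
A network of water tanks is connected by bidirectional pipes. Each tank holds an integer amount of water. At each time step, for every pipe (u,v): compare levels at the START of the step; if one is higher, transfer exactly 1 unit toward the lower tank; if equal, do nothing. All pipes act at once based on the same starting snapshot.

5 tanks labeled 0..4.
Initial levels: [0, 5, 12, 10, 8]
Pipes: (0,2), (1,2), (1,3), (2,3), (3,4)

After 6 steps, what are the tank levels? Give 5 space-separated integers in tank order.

Step 1: flows [2->0,2->1,3->1,2->3,3->4] -> levels [1 7 9 9 9]
Step 2: flows [2->0,2->1,3->1,2=3,3=4] -> levels [2 9 7 8 9]
Step 3: flows [2->0,1->2,1->3,3->2,4->3] -> levels [3 7 8 9 8]
Step 4: flows [2->0,2->1,3->1,3->2,3->4] -> levels [4 9 7 6 9]
Step 5: flows [2->0,1->2,1->3,2->3,4->3] -> levels [5 7 6 9 8]
Step 6: flows [2->0,1->2,3->1,3->2,3->4] -> levels [6 7 7 6 9]

Answer: 6 7 7 6 9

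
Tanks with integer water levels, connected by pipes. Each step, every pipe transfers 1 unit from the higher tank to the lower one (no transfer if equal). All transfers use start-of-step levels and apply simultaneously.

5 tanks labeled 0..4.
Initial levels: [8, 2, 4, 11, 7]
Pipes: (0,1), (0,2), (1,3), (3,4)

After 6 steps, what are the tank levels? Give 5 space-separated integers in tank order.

Step 1: flows [0->1,0->2,3->1,3->4] -> levels [6 4 5 9 8]
Step 2: flows [0->1,0->2,3->1,3->4] -> levels [4 6 6 7 9]
Step 3: flows [1->0,2->0,3->1,4->3] -> levels [6 6 5 7 8]
Step 4: flows [0=1,0->2,3->1,4->3] -> levels [5 7 6 7 7]
Step 5: flows [1->0,2->0,1=3,3=4] -> levels [7 6 5 7 7]
Step 6: flows [0->1,0->2,3->1,3=4] -> levels [5 8 6 6 7]

Answer: 5 8 6 6 7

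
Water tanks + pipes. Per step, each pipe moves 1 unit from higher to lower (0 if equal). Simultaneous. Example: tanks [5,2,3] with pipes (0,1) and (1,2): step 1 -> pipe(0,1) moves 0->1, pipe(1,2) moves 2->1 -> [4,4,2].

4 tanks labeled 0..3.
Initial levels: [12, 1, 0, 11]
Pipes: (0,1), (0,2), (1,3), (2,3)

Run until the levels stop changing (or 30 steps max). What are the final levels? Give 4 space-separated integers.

Step 1: flows [0->1,0->2,3->1,3->2] -> levels [10 3 2 9]
Step 2: flows [0->1,0->2,3->1,3->2] -> levels [8 5 4 7]
Step 3: flows [0->1,0->2,3->1,3->2] -> levels [6 7 6 5]
Step 4: flows [1->0,0=2,1->3,2->3] -> levels [7 5 5 7]
Step 5: flows [0->1,0->2,3->1,3->2] -> levels [5 7 7 5]
Step 6: flows [1->0,2->0,1->3,2->3] -> levels [7 5 5 7]
  -> period-2 cycle: step 6 state = step 4 state; never stabilizes
  -> state at step 30: (30-4) mod 2 = 0, same as step 4 -> [7 5 5 7]

Answer: 7 5 5 7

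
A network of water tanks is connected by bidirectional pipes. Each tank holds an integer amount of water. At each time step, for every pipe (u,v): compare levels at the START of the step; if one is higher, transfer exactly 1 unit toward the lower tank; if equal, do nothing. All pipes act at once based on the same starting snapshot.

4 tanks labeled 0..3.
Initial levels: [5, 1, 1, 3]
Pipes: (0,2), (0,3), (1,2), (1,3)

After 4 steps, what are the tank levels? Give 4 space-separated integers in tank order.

Answer: 2 3 3 2

Derivation:
Step 1: flows [0->2,0->3,1=2,3->1] -> levels [3 2 2 3]
Step 2: flows [0->2,0=3,1=2,3->1] -> levels [2 3 3 2]
Step 3: flows [2->0,0=3,1=2,1->3] -> levels [3 2 2 3]
  -> period-2 cycle: step 3 state = step 1 state
  -> state at step 4: (4-1) mod 2 = 1, same as step 2 -> [2 3 3 2]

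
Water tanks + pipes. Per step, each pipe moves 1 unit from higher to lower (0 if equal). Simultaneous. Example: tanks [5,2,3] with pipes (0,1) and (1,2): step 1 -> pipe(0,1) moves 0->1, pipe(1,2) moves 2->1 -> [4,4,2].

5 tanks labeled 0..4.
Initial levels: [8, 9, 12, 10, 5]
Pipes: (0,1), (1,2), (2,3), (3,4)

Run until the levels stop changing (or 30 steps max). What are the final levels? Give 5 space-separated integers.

Step 1: flows [1->0,2->1,2->3,3->4] -> levels [9 9 10 10 6]
Step 2: flows [0=1,2->1,2=3,3->4] -> levels [9 10 9 9 7]
Step 3: flows [1->0,1->2,2=3,3->4] -> levels [10 8 10 8 8]
Step 4: flows [0->1,2->1,2->3,3=4] -> levels [9 10 8 9 8]
Step 5: flows [1->0,1->2,3->2,3->4] -> levels [10 8 10 7 9]
Step 6: flows [0->1,2->1,2->3,4->3] -> levels [9 10 8 9 8]
  -> period-2 cycle: step 6 state = step 4 state; never stabilizes
  -> state at step 30: (30-4) mod 2 = 0, same as step 4 -> [9 10 8 9 8]

Answer: 9 10 8 9 8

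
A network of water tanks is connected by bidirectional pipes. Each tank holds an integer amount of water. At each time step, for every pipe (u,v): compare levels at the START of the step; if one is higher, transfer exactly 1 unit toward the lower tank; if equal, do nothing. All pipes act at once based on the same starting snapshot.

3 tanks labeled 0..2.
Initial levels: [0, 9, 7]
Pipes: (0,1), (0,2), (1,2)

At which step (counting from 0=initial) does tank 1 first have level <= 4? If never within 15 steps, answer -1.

Step 1: flows [1->0,2->0,1->2] -> levels [2 7 7]
Step 2: flows [1->0,2->0,1=2] -> levels [4 6 6]
Step 3: flows [1->0,2->0,1=2] -> levels [6 5 5]
Step 4: flows [0->1,0->2,1=2] -> levels [4 6 6]
  -> period-2 cycle (repeats step 2); tank 1 never drops to <=4
Tank 1 never reaches <=4 within 15 steps

Answer: -1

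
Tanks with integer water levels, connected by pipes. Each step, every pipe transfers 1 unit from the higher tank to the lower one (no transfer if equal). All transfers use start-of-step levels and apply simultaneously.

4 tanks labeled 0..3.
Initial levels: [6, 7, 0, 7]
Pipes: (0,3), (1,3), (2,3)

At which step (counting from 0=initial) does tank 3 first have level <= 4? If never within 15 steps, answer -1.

Step 1: flows [3->0,1=3,3->2] -> levels [7 7 1 5]
Step 2: flows [0->3,1->3,3->2] -> levels [6 6 2 6]
Step 3: flows [0=3,1=3,3->2] -> levels [6 6 3 5]
Step 4: flows [0->3,1->3,3->2] -> levels [5 5 4 6]
Step 5: flows [3->0,3->1,3->2] -> levels [6 6 5 3]
Tank 3 first reaches <=4 at step 5

Answer: 5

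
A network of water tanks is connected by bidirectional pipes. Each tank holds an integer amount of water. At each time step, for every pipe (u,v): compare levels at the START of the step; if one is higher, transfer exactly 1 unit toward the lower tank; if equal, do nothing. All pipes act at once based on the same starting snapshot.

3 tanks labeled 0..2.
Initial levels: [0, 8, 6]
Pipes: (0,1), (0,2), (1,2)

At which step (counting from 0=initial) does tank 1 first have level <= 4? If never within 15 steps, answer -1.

Step 1: flows [1->0,2->0,1->2] -> levels [2 6 6]
Step 2: flows [1->0,2->0,1=2] -> levels [4 5 5]
Step 3: flows [1->0,2->0,1=2] -> levels [6 4 4]
Tank 1 first reaches <=4 at step 3

Answer: 3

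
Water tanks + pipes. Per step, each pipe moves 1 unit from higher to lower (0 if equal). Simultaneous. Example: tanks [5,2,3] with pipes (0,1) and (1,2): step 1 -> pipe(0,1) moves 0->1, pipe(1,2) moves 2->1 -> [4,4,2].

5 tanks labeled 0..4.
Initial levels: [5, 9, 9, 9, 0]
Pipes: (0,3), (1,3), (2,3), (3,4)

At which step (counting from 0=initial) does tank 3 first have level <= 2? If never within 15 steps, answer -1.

Answer: -1

Derivation:
Step 1: flows [3->0,1=3,2=3,3->4] -> levels [6 9 9 7 1]
Step 2: flows [3->0,1->3,2->3,3->4] -> levels [7 8 8 7 2]
Step 3: flows [0=3,1->3,2->3,3->4] -> levels [7 7 7 8 3]
Step 4: flows [3->0,3->1,3->2,3->4] -> levels [8 8 8 4 4]
Step 5: flows [0->3,1->3,2->3,3=4] -> levels [7 7 7 7 4]
Step 6: flows [0=3,1=3,2=3,3->4] -> levels [7 7 7 6 5]
Step 7: flows [0->3,1->3,2->3,3->4] -> levels [6 6 6 8 6]
Step 8: flows [3->0,3->1,3->2,3->4] -> levels [7 7 7 4 7]
Step 9: flows [0->3,1->3,2->3,4->3] -> levels [6 6 6 8 6]
  -> period-2 cycle (repeats step 7); tank 3 never drops to <=2
Tank 3 never reaches <=2 within 15 steps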